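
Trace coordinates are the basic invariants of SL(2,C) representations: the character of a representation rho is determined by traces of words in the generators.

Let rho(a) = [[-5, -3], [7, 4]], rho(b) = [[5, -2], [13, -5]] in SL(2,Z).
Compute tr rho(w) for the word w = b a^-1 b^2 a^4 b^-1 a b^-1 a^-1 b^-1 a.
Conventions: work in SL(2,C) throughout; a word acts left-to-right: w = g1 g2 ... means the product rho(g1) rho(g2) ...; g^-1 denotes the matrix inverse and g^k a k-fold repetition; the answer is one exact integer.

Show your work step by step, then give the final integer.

rho(b) = [[5, -2], [13, -5]]
... * rho(a^-1) = [[4, 3], [-7, -5]]  ->  [[34, 25], [87, 64]]
... * rho(b) = [[5, -2], [13, -5]]  ->  [[495, -193], [1267, -494]]
... * rho(b) = [[5, -2], [13, -5]]  ->  [[-34, -25], [-87, -64]]
... * rho(a) = [[-5, -3], [7, 4]]  ->  [[-5, 2], [-13, 5]]
... * rho(a) = [[-5, -3], [7, 4]]  ->  [[39, 23], [100, 59]]
... * rho(a) = [[-5, -3], [7, 4]]  ->  [[-34, -25], [-87, -64]]
... * rho(a) = [[-5, -3], [7, 4]]  ->  [[-5, 2], [-13, 5]]
... * rho(b^-1) = [[-5, 2], [-13, 5]]  ->  [[-1, 0], [0, -1]]
... * rho(a) = [[-5, -3], [7, 4]]  ->  [[5, 3], [-7, -4]]
... * rho(b^-1) = [[-5, 2], [-13, 5]]  ->  [[-64, 25], [87, -34]]
... * rho(a^-1) = [[4, 3], [-7, -5]]  ->  [[-431, -317], [586, 431]]
... * rho(b^-1) = [[-5, 2], [-13, 5]]  ->  [[6276, -2447], [-8533, 3327]]
... * rho(a) = [[-5, -3], [7, 4]]  ->  [[-48509, -28616], [65954, 38907]]
tr = -48509 + 38907 = -9602

-9602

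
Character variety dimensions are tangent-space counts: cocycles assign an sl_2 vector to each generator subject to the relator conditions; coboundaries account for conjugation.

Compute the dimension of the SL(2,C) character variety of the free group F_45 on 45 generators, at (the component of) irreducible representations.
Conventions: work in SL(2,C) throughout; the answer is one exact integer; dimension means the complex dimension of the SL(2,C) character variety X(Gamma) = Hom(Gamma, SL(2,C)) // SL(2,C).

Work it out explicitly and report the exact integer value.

The free group F_45: 45 generators, no relators.
A cocycle picks one sl_2 vector per generator freely, giving dim Z^1 = 3*45 = 135.
dim B^1 = 3: the coboundary map is injective because an irreducible image has centralizer 0 in sl_2.
dim X = dim H^1 = dim Z^1 - dim B^1 = 135 - 3 = 132.

132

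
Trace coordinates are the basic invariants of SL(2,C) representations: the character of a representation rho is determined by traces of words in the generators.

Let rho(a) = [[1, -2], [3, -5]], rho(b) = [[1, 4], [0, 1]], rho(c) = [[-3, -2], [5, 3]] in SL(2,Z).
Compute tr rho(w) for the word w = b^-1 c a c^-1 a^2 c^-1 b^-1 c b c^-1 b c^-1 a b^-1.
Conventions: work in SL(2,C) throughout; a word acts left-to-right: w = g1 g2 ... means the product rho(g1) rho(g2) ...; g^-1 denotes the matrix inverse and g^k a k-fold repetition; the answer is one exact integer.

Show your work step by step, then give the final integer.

rho(b^-1) = [[1, -4], [0, 1]]
... * rho(c) = [[-3, -2], [5, 3]]  ->  [[-23, -14], [5, 3]]
... * rho(a) = [[1, -2], [3, -5]]  ->  [[-65, 116], [14, -25]]
... * rho(c^-1) = [[3, 2], [-5, -3]]  ->  [[-775, -478], [167, 103]]
... * rho(a) = [[1, -2], [3, -5]]  ->  [[-2209, 3940], [476, -849]]
... * rho(a) = [[1, -2], [3, -5]]  ->  [[9611, -15282], [-2071, 3293]]
... * rho(c^-1) = [[3, 2], [-5, -3]]  ->  [[105243, 65068], [-22678, -14021]]
... * rho(b^-1) = [[1, -4], [0, 1]]  ->  [[105243, -355904], [-22678, 76691]]
... * rho(c) = [[-3, -2], [5, 3]]  ->  [[-2095249, -1278198], [451489, 275429]]
... * rho(b) = [[1, 4], [0, 1]]  ->  [[-2095249, -9659194], [451489, 2081385]]
... * rho(c^-1) = [[3, 2], [-5, -3]]  ->  [[42010223, 24787084], [-9052458, -5341177]]
... * rho(b) = [[1, 4], [0, 1]]  ->  [[42010223, 192827976], [-9052458, -41551009]]
... * rho(c^-1) = [[3, 2], [-5, -3]]  ->  [[-838109211, -494463482], [180597671, 106548111]]
... * rho(a) = [[1, -2], [3, -5]]  ->  [[-2321499657, 4148535832], [500242004, -893935897]]
... * rho(b^-1) = [[1, -4], [0, 1]]  ->  [[-2321499657, 13434534460], [500242004, -2894903913]]
tr = -2321499657 + -2894903913 = -5216403570

-5216403570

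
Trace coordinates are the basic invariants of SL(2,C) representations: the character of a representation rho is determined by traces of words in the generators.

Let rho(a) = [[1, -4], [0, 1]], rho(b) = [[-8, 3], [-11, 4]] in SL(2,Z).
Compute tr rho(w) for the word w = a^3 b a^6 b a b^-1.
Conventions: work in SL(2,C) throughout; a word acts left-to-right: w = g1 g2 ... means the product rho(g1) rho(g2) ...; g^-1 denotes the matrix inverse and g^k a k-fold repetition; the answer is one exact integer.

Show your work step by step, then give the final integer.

-1509644

rho(a) = [[1, -4], [0, 1]]
... * rho(a) = [[1, -4], [0, 1]]  ->  [[1, -8], [0, 1]]
... * rho(a) = [[1, -4], [0, 1]]  ->  [[1, -12], [0, 1]]
... * rho(b) = [[-8, 3], [-11, 4]]  ->  [[124, -45], [-11, 4]]
... * rho(a) = [[1, -4], [0, 1]]  ->  [[124, -541], [-11, 48]]
... * rho(a) = [[1, -4], [0, 1]]  ->  [[124, -1037], [-11, 92]]
... * rho(a) = [[1, -4], [0, 1]]  ->  [[124, -1533], [-11, 136]]
... * rho(a) = [[1, -4], [0, 1]]  ->  [[124, -2029], [-11, 180]]
... * rho(a) = [[1, -4], [0, 1]]  ->  [[124, -2525], [-11, 224]]
... * rho(a) = [[1, -4], [0, 1]]  ->  [[124, -3021], [-11, 268]]
... * rho(b) = [[-8, 3], [-11, 4]]  ->  [[32239, -11712], [-2860, 1039]]
... * rho(a) = [[1, -4], [0, 1]]  ->  [[32239, -140668], [-2860, 12479]]
... * rho(b^-1) = [[4, -3], [11, -8]]  ->  [[-1418392, 1028627], [125829, -91252]]
tr = -1418392 + -91252 = -1509644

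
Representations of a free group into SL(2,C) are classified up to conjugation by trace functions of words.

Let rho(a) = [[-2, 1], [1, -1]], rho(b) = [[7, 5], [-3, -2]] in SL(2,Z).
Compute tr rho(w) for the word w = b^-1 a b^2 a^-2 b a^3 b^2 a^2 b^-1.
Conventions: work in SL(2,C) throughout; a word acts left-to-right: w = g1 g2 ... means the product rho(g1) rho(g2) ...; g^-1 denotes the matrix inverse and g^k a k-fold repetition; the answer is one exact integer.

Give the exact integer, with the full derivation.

3978245

rho(b^-1) = [[-2, -5], [3, 7]]
... * rho(a) = [[-2, 1], [1, -1]]  ->  [[-1, 3], [1, -4]]
... * rho(b) = [[7, 5], [-3, -2]]  ->  [[-16, -11], [19, 13]]
... * rho(b) = [[7, 5], [-3, -2]]  ->  [[-79, -58], [94, 69]]
... * rho(a^-1) = [[-1, -1], [-1, -2]]  ->  [[137, 195], [-163, -232]]
... * rho(a^-1) = [[-1, -1], [-1, -2]]  ->  [[-332, -527], [395, 627]]
... * rho(b) = [[7, 5], [-3, -2]]  ->  [[-743, -606], [884, 721]]
... * rho(a) = [[-2, 1], [1, -1]]  ->  [[880, -137], [-1047, 163]]
... * rho(a) = [[-2, 1], [1, -1]]  ->  [[-1897, 1017], [2257, -1210]]
... * rho(a) = [[-2, 1], [1, -1]]  ->  [[4811, -2914], [-5724, 3467]]
... * rho(b) = [[7, 5], [-3, -2]]  ->  [[42419, 29883], [-50469, -35554]]
... * rho(b) = [[7, 5], [-3, -2]]  ->  [[207284, 152329], [-246621, -181237]]
... * rho(a) = [[-2, 1], [1, -1]]  ->  [[-262239, 54955], [312005, -65384]]
... * rho(a) = [[-2, 1], [1, -1]]  ->  [[579433, -317194], [-689394, 377389]]
... * rho(b^-1) = [[-2, -5], [3, 7]]  ->  [[-2110448, -5117523], [2510955, 6088693]]
tr = -2110448 + 6088693 = 3978245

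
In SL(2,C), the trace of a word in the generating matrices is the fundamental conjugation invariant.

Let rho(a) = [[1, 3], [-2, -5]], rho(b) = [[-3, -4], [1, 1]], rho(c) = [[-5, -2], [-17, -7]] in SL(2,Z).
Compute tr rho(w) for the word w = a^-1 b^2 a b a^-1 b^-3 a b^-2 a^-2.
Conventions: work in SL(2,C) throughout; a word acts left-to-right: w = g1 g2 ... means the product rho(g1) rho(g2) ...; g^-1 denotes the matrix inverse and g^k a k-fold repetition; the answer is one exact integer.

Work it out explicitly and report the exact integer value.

rho(a^-1) = [[-5, -3], [2, 1]]
... * rho(b) = [[-3, -4], [1, 1]]  ->  [[12, 17], [-5, -7]]
... * rho(b) = [[-3, -4], [1, 1]]  ->  [[-19, -31], [8, 13]]
... * rho(a) = [[1, 3], [-2, -5]]  ->  [[43, 98], [-18, -41]]
... * rho(b) = [[-3, -4], [1, 1]]  ->  [[-31, -74], [13, 31]]
... * rho(a^-1) = [[-5, -3], [2, 1]]  ->  [[7, 19], [-3, -8]]
... * rho(b^-1) = [[1, 4], [-1, -3]]  ->  [[-12, -29], [5, 12]]
... * rho(b^-1) = [[1, 4], [-1, -3]]  ->  [[17, 39], [-7, -16]]
... * rho(b^-1) = [[1, 4], [-1, -3]]  ->  [[-22, -49], [9, 20]]
... * rho(a) = [[1, 3], [-2, -5]]  ->  [[76, 179], [-31, -73]]
... * rho(b^-1) = [[1, 4], [-1, -3]]  ->  [[-103, -233], [42, 95]]
... * rho(b^-1) = [[1, 4], [-1, -3]]  ->  [[130, 287], [-53, -117]]
... * rho(a^-1) = [[-5, -3], [2, 1]]  ->  [[-76, -103], [31, 42]]
... * rho(a^-1) = [[-5, -3], [2, 1]]  ->  [[174, 125], [-71, -51]]
tr = 174 + -51 = 123

123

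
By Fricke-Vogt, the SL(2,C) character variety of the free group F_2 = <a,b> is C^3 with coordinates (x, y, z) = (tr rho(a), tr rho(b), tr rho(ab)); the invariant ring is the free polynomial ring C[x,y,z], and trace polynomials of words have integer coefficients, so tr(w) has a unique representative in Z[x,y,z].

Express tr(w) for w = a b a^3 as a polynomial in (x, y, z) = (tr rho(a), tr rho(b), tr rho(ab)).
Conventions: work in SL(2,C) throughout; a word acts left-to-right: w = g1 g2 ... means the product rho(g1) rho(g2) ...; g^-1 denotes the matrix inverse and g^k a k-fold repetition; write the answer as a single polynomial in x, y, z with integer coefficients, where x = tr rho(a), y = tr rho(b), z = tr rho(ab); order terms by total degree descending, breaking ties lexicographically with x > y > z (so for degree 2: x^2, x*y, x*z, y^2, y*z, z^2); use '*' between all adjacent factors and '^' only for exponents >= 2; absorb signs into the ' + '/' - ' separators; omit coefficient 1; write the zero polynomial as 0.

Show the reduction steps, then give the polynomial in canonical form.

tr(b a^2) = tr(a) tr(b a) - tr(b)  (reduce the a square) = x*z - y
tr(a b a^2) = tr(a) tr(b a^2) - tr(b a)  (reduce the a square) = x^2*z - x*y - z
apply: tr(a b a^3) = tr(a) tr(a b a^2) - tr(a b a)  (reduce the a square) = x^3*z - x^2*y - 2*x*z + y

x^3*z - x^2*y - 2*x*z + y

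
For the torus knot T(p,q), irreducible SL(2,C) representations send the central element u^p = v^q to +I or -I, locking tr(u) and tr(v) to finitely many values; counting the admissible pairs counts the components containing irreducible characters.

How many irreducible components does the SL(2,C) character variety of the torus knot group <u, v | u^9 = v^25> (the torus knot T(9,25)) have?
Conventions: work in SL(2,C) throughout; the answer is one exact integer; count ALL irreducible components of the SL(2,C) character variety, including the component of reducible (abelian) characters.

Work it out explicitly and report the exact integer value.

97

Gamma = < u, v | u^9 = v^25 > (torus knot T(9,25)); the central element u^9 = v^25 acts as +I or -I in any irreducible SL(2,C) representation.
This locks tr(u) to 2*cos(pi*alpha/9), alpha in 1..8, and tr(v) to 2*cos(pi*beta/25), beta in 1..24, on each component of irreducible characters.
u^9 = (-1)^alpha I and v^25 = (-1)^beta I must agree, so alpha and beta have equal parity.
Enumerate parity-matched pairs: 4*12 odd-odd plus 4*12 even-even gives 96.
That is 96 components of irreducible characters, and with the reducible (abelian) component the total is 97.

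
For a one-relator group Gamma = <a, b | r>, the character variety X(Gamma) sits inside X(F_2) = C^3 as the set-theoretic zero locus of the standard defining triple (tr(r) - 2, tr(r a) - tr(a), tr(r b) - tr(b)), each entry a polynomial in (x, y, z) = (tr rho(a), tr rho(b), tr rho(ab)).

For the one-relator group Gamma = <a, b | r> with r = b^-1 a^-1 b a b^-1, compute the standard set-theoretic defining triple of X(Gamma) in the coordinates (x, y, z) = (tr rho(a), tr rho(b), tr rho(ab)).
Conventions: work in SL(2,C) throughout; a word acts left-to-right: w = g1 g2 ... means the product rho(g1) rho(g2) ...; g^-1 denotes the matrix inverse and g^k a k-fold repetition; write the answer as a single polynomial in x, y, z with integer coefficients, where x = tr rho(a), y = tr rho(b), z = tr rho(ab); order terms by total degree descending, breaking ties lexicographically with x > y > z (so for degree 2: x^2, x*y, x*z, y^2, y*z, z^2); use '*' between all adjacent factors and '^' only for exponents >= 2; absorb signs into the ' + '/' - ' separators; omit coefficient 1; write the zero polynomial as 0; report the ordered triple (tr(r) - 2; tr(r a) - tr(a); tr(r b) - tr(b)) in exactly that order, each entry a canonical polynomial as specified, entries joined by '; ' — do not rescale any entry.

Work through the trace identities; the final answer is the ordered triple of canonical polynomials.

-x*y^2*z + x^2*y + y^3 + y*z^2 - 3*y - 2; -x^2*y^2*z + x^3*y + x*y^3 + 2*x*y*z^2 - x^2*z - y^2*z - z^3 - 3*x*y - x + 3*z; -x*y*z + x^2 + y^2 + z^2 - y - 2

trace(b a b) = trace(b) * trace(a b) - trace(a)   [square of b] = y*z - x
trace(b a b a) = trace(b a) * trace(b a) - trace(1)   [split at a repeated b] = z^2 - 2
trace(a^-1 b a b) = trace(b a b) * trace(a) - trace(b a b a)   [inverse elimination on a] = x*y*z - x^2 - z^2 + 2
trace(b^-1 a^-1 b a) = trace(a^-1 b a) * trace(b) - trace(a^-1 b a b)   [inverse elimination on b] = -x*y*z + x^2 + y^2 + z^2 - 2
trace(b^-1 a^-1 b a b^-1) = trace(b^-1 a^-1 b a) * trace(b) - trace(b^-1 a^-1 b a b)   [inverse elimination on b] = -x*y^2*z + x^2*y + y^3 + y*z^2 - 3*y
so trace(b^2) = trace(b) * trace(b) - trace(1)   [square of b] = y^2 - 2
trace(b a^2 b) = trace(a) * trace(b^2 a) - trace(b^2)   [square of a] = x*y*z - x^2 - y^2 + 2
trace(b a^2 b a) = trace(a) * trace(b a b a) - trace(b a b)   [square of a] = x*z^2 - y*z - x
so trace(a^-1 b a^2 b) = trace(b a^2 b) * trace(a) - trace(b a^2 b a)   [inverse elimination on a] = x^2*y*z - x^3 - x*y^2 - x*z^2 + y*z + 3*x
trace(a b^-1 a^-1 b a) = trace(a^-1 b a^2) * trace(b) - trace(a^-1 b a^2 b)   [inverse elimination on b] = -x^2*y*z + x^3 + x*y^2 + x*z^2 - 3*x
trace(a b a) = trace(a) * trace(b a) - trace(b)   [square of a] = x*z - y
trace(a b a b a b) = trace(b a b a) * trace(b a) - trace(a b)   [split at a repeated b] = z^3 - 3*z
trace(b a b a b^-1 a) = trace(a b a b a) * trace(b) - trace(a b a b a b)   [inverse elimination on b] = x*y*z^2 - y^2*z - z^3 - x*y + 3*z
reduce: trace(a b^-1 a^-1 b a b) = trace(b a b a b^-1) * trace(a) - trace(b a b a b^-1 a)   [inverse elimination on a] = -x*y*z^2 + x^2*z + y^2*z + z^3 - 3*z
trace(b^-1 a^-1 b a b^-1 a) = trace(a b^-1 a^-1 b a) * trace(b) - trace(a b^-1 a^-1 b a b)   [inverse elimination on b] = -x^2*y^2*z + x^3*y + x*y^3 + 2*x*y*z^2 - x^2*z - y^2*z - z^3 - 3*x*y + 3*z
assemble the triple (trace(r) - 2; trace(r a) - x; trace(r b) - y)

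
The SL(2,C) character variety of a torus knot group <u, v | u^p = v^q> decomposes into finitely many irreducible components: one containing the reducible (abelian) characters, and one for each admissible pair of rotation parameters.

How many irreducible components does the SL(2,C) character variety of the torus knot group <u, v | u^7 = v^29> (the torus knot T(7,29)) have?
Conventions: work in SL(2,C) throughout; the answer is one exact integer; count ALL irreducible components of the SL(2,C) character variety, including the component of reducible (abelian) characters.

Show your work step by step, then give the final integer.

85

In the torus knot group T(7,29), u^7 = v^29 is central, so an irreducible representation sends it to +I or -I (Schur).
This locks tr(u) to 2*cos(pi*alpha/7), alpha in 1..6, and tr(v) to 2*cos(pi*beta/29), beta in 1..28, on each component of irreducible characters.
Consistency of u^7 = (-1)^alpha I with v^29 = (-1)^beta I forces alpha = beta (mod 2).
Enumerate parity-matched pairs: 3*14 odd-odd plus 3*14 even-even gives 84.
That is 84 components of irreducible characters, and with the reducible (abelian) component the total is 85.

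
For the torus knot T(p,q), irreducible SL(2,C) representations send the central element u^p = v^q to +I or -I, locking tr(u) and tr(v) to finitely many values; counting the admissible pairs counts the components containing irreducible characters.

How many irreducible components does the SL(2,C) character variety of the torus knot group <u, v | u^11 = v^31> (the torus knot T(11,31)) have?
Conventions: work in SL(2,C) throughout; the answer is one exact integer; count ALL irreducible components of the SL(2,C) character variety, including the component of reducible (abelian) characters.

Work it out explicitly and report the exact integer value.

151

Gamma = < u, v | u^11 = v^31 > (torus knot T(11,31)); the central element u^11 = v^31 acts as +I or -I in any irreducible SL(2,C) representation.
On an irreducible component, tr(u) is locked at 2*cos(pi*alpha/11) for some alpha in 1..10, and tr(v) at 2*cos(pi*beta/31) for some beta in 1..30.
Consistency of u^11 = (-1)^alpha I with v^31 = (-1)^beta I forces alpha = beta (mod 2).
Counting: 5 odd alphas x 15 odd betas + 5 even alphas x 15 even betas = 75 + 75 = 150.
components with irreducible characters: 150; plus the single component of reducible (abelian) characters: total 151.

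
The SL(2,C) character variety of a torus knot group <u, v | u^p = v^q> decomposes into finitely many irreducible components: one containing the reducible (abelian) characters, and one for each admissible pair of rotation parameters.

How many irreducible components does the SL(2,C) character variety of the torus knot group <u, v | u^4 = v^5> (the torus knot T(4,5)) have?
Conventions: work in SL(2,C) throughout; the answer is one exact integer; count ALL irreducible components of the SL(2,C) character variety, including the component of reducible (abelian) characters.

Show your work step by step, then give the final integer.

7

In the torus knot group T(4,5), u^4 = v^5 is central, so an irreducible representation sends it to +I or -I (Schur).
This locks tr(u) to 2*cos(pi*alpha/4), alpha in 1..3, and tr(v) to 2*cos(pi*beta/5), beta in 1..4, on each component of irreducible characters.
u^4 = (-1)^alpha I and v^5 = (-1)^beta I must agree, so alpha and beta have equal parity.
count pairs: odd alpha (2 choices) x odd beta (2), plus even alpha (1) x even beta (2): 2*2 + 1*2 = 6.
components with irreducible characters: 6; plus the single component of reducible (abelian) characters: total 7.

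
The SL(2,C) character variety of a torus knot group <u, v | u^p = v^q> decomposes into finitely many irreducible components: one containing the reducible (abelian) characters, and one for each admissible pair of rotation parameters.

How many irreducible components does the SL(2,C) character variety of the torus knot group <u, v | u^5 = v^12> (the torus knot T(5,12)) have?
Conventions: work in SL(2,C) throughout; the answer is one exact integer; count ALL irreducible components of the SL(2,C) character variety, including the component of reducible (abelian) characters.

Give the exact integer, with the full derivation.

23

In the torus knot group T(5,12), u^5 = v^12 is central, so an irreducible representation sends it to +I or -I (Schur).
On an irreducible component, tr(u) is locked at 2*cos(pi*alpha/5) for some alpha in 1..4, and tr(v) at 2*cos(pi*beta/12) for some beta in 1..11.
The two central values (-1)^alpha I and (-1)^beta I must be the same matrix, so alpha and beta share a parity.
Enumerate parity-matched pairs: 2*6 odd-odd plus 2*5 even-even gives 22.
That is 22 components of irreducible characters, and with the reducible (abelian) component the total is 23.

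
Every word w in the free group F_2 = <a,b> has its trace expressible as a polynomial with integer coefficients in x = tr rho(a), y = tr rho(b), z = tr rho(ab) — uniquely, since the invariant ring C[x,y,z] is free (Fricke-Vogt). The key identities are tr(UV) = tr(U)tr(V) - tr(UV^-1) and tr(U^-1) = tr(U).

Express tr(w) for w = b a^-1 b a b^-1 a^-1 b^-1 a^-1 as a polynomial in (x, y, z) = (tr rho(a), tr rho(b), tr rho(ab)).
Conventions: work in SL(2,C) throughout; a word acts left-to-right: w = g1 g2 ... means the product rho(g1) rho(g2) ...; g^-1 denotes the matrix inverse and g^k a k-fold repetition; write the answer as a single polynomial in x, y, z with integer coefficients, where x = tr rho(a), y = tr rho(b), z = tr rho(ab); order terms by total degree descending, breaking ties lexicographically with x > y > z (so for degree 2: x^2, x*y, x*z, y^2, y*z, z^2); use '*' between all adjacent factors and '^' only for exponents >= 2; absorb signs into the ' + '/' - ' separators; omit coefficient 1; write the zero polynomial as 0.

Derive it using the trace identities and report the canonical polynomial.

apply: trace(b^2) = trace(b)*trace(b) - trace(1)   [square of b] = y^2 - 2
trace(b^2 a) = trace(b)*trace(a b) - trace(a)   [square of b] = y*z - x
use: trace(b a^-1 b) = trace(b^2)*trace(a) - trace(b^2 a)   [inverse elimination on a] = x*y^2 - y*z - x
apply: trace(b a b a) = trace(a b)*trace(a b) - trace(1)   [split at a repeated a] = z^2 - 2
trace(b a^-1 b a) = trace(b a b)*trace(a) - trace(b a b a)   [inverse elimination on a] = x*y*z - x^2 - z^2 + 2
trace(a^-1 b a^-1 b) = trace(b a^-1 b)*trace(a) - trace(b a^-1 b a)   [inverse elimination on a] = x^2*y^2 - 2*x*y*z + z^2 - 2
use: trace(b a b^2) = trace(b)*trace(a b^2) - trace(a b)   [square of b] = y^2*z - x*y - z
use: trace(a b a) = trace(a)*trace(b a) - trace(b)   [square of a] = x*z - y
apply: trace(b a b^2 a) = trace(b)*trace(a b a b) - trace(a b a)   [square of b] = y*z^2 - x*z - y
use: trace(b a^-1 b a b) = trace(b a b^2)*trace(a) - trace(b a b^2 a)   [inverse elimination on a] = x*y^2*z - x^2*y - y*z^2 + y
trace(b a b a b a) = trace(a b)*trace(a b a b) - trace(a^-1 b^-1)   [split at a repeated a] = z^3 - 3*z
trace(b a^-1 b a b a) = trace(b a b a b)*trace(a) - trace(b a b a b a)   [inverse elimination on a] = x*y*z^2 - x^2*z - z^3 - x*y + 3*z
apply: trace(a^-1 b a^-1 b a b) = trace(b a^-1 b a b)*trace(a) - trace(b a^-1 b a b a)   [inverse elimination on a] = x^2*y^2*z - x^3*y - 2*x*y*z^2 + x^2*z + z^3 + 2*x*y - 3*z
use: trace(a^-2 b a^-1 b a b) = trace(a^-1 b a^-1 b a b)*trace(a) - trace(a^-1 b a^-1 b a b a)   [inverse elimination on a] = x^3*y^2*z - x^4*y - 2*x^2*y*z^2 + x^3*z - x*y^2*z + x*z^3 + 3*x^2*y + y*z^2 - 3*x*z - y
apply: trace(a^-1 b a^-1 b a b^-1 a^-1) = trace(a^-2 b a^-1 b a)*trace(b) - trace(a^-2 b a^-1 b a b)   [inverse elimination on b] = -x^3*y^2*z + x^4*y + x^2*y^3 + 2*x^2*y*z^2 - x^3*z - x*y^2*z - x*z^3 - 3*x^2*y + 3*x*z - y
trace(a^2 b^2) = trace(a)*trace(b^2 a) - trace(b^2)   [square of a] = x*y*z - x^2 - y^2 + 2
trace(b^2 a^2 b) = trace(b)*trace(a^2 b^2) - trace(a^2 b)   [square of b] = x*y^2*z - x^2*y - y^3 - x*z + 3*y
use: trace(b^2 a^2 b a) = trace(a)*trace(b a b^2 a) - trace(b a b^2)   [square of a] = x*y*z^2 - x^2*z - y^2*z + z
apply: trace(b a^2 b a^-1 b) = trace(b^2 a^2 b)*trace(a) - trace(b^2 a^2 b a)   [inverse elimination on a] = x^2*y^2*z - x^3*y - x*y^3 - x*y*z^2 + y^2*z + 3*x*y - z
trace(b a b a^2 b) = trace(a)*trace(b^2 a b a) - trace(b^2 a b)   [square of a] = x*y*z^2 - x^2*z - y^2*z + z
trace(b a b a^2 b a) = trace(a)*trace(b a b a b a) - trace(b a b a b)   [square of a] = x*z^3 - y*z^2 - 2*x*z + y
use: trace(b a^2 b a^-1 b a) = trace(b a b a^2 b)*trace(a) - trace(b a b a^2 b a)   [inverse elimination on a] = x^2*y*z^2 - x^3*z - x*y^2*z - x*z^3 + y*z^2 + 3*x*z - y
apply: trace(a b a^-1 b a^-1 b a) = trace(b a^2 b a^-1 b)*trace(a) - trace(b a^2 b a^-1 b a)   [inverse elimination on a] = x^3*y^2*z - x^4*y - x^2*y^3 - 2*x^2*y*z^2 + x^3*z + 2*x*y^2*z + x*z^3 + 3*x^2*y - y*z^2 - 4*x*z + y
apply: trace(b^2 a b a b) = trace(b)*trace(a b a b^2) - trace(a b a b)   [square of b] = y^2*z^2 - x*y*z - y^2 - z^2 + 2
use: trace(a b a b a) = trace(a)*trace(b a b a) - trace(b a b)   [square of a] = x*z^2 - y*z - x
trace(b^2 a b a b a) = trace(b)*trace(a b a b a b) - trace(a b a b a)   [square of b] = y*z^3 - x*z^2 - 2*y*z + x
trace(b a b a b a^-1 b) = trace(b^2 a b a b)*trace(a) - trace(b^2 a b a b a)   [inverse elimination on a] = x*y^2*z^2 - x^2*y*z - y*z^3 - x*y^2 + 2*y*z + x
use: trace(b a b a b a b a) = trace(b a b a b a)*trace(b a) - trace(a b a b)   [split at a repeated b] = z^4 - 4*z^2 + 2
trace(b a b a b a^-1 b a) = trace(b a b a b a b)*trace(a) - trace(b a b a b a b a)   [inverse elimination on a] = x*y*z^3 - x^2*z^2 - z^4 - 2*x*y*z + x^2 + 4*z^2 - 2
use: trace(a b a^-1 b a^-1 b a b) = trace(b a b a b a^-1 b)*trace(a) - trace(b a b a b a^-1 b a)   [inverse elimination on a] = x^2*y^2*z^2 - x^3*y*z - 2*x*y*z^3 - x^2*y^2 + x^2*z^2 + z^4 + 4*x*y*z - 4*z^2 + 2
trace(b a^-1 b a^-1 b a b^-1 a) = trace(a b a^-1 b a^-1 b a)*trace(b) - trace(a b a^-1 b a^-1 b a b)   [inverse elimination on b] = x^3*y^3*z - x^4*y^2 - x^2*y^4 - 3*x^2*y^2*z^2 + 2*x^3*y*z + 2*x*y^3*z + 3*x*y*z^3 + 4*x^2*y^2 - x^2*z^2 - y^2*z^2 - z^4 - 8*x*y*z + y^2 + 4*z^2 - 2
trace(a^-1 b a^-1 b a b^-1 a^-1 b) = trace(b a^-1 b a^-1 b a b^-1)*trace(a) - trace(b a^-1 b a^-1 b a b^-1 a)   [inverse elimination on a] = -x^3*y^3*z + x^4*y^2 + x^2*y^4 + 3*x^2*y^2*z^2 - 2*x^3*y*z - 2*x*y^3*z - 3*x*y*z^3 - 3*x^2*y^2 + x^2*z^2 + y^2*z^2 + z^4 + 7*x*y*z - x^2 - y^2 - 4*z^2 + 2
apply: trace(b a^-1 b a b^-1 a^-1 b^-1 a^-1) = trace(a^-1 b a^-1 b a b^-1 a^-1)*trace(b) - trace(a^-1 b a^-1 b a b^-1 a^-1 b)   [inverse elimination on b] = -x^2*y^2*z^2 + x^3*y*z + x*y^3*z + 2*x*y*z^3 - x^2*z^2 - y^2*z^2 - z^4 - 4*x*y*z + x^2 + 4*z^2 - 2

-x^2*y^2*z^2 + x^3*y*z + x*y^3*z + 2*x*y*z^3 - x^2*z^2 - y^2*z^2 - z^4 - 4*x*y*z + x^2 + 4*z^2 - 2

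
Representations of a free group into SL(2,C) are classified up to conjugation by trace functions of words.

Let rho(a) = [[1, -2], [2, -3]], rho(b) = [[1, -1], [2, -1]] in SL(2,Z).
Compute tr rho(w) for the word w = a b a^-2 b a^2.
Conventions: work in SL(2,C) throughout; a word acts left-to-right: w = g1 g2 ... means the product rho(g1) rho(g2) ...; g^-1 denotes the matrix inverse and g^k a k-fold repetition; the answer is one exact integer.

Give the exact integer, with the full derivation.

rho(a) = [[1, -2], [2, -3]]
... * rho(b) = [[1, -1], [2, -1]]  ->  [[-3, 1], [-4, 1]]
... * rho(a^-1) = [[-3, 2], [-2, 1]]  ->  [[7, -5], [10, -7]]
... * rho(a^-1) = [[-3, 2], [-2, 1]]  ->  [[-11, 9], [-16, 13]]
... * rho(b) = [[1, -1], [2, -1]]  ->  [[7, 2], [10, 3]]
... * rho(a) = [[1, -2], [2, -3]]  ->  [[11, -20], [16, -29]]
... * rho(a) = [[1, -2], [2, -3]]  ->  [[-29, 38], [-42, 55]]
tr = -29 + 55 = 26

26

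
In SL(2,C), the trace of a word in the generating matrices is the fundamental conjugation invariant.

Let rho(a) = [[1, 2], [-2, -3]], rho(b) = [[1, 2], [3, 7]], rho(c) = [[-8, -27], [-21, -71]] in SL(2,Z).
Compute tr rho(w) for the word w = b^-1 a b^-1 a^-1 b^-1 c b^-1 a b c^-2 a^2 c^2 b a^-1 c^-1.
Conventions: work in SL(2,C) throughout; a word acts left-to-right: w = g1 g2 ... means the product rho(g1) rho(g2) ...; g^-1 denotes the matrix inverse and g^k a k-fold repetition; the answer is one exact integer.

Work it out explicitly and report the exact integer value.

-790462170626147

rho(b^-1) = [[7, -2], [-3, 1]]
... * rho(a) = [[1, 2], [-2, -3]]  ->  [[11, 20], [-5, -9]]
... * rho(b^-1) = [[7, -2], [-3, 1]]  ->  [[17, -2], [-8, 1]]
... * rho(a^-1) = [[-3, -2], [2, 1]]  ->  [[-55, -36], [26, 17]]
... * rho(b^-1) = [[7, -2], [-3, 1]]  ->  [[-277, 74], [131, -35]]
... * rho(c) = [[-8, -27], [-21, -71]]  ->  [[662, 2225], [-313, -1052]]
... * rho(b^-1) = [[7, -2], [-3, 1]]  ->  [[-2041, 901], [965, -426]]
... * rho(a) = [[1, 2], [-2, -3]]  ->  [[-3843, -6785], [1817, 3208]]
... * rho(b) = [[1, 2], [3, 7]]  ->  [[-24198, -55181], [11441, 26090]]
... * rho(c^-1) = [[-71, 27], [21, -8]]  ->  [[559257, -211898], [-264421, 100187]]
... * rho(c^-1) = [[-71, 27], [21, -8]]  ->  [[-44157105, 16795123], [20877818, -7940863]]
... * rho(a) = [[1, 2], [-2, -3]]  ->  [[-77747351, -138699579], [36759544, 65578225]]
... * rho(a) = [[1, 2], [-2, -3]]  ->  [[199651807, 260604035], [-94396906, -123215587]]
... * rho(c) = [[-8, -27], [-21, -71]]  ->  [[-7069899191, -23893485274], [3342702575, 11297023139]]
... * rho(c) = [[-8, -27], [-21, -71]]  ->  [[558322384282, 1887324732611], [-263979106519, -892341612394]]
... * rho(b) = [[1, 2], [3, 7]]  ->  [[6220296582115, 14327917896841], [-2941003943701, -6774349499796]]
... * rho(a^-1) = [[-3, -2], [2, 1]]  ->  [[9994946047337, 1887324732611], [-4725687168489, -892341612394]]
... * rho(c^-1) = [[-71, 27], [21, -8]]  ->  [[-670007349976096, 254764945417211], [316784615102445, -120454820650051]]
tr = -670007349976096 + -120454820650051 = -790462170626147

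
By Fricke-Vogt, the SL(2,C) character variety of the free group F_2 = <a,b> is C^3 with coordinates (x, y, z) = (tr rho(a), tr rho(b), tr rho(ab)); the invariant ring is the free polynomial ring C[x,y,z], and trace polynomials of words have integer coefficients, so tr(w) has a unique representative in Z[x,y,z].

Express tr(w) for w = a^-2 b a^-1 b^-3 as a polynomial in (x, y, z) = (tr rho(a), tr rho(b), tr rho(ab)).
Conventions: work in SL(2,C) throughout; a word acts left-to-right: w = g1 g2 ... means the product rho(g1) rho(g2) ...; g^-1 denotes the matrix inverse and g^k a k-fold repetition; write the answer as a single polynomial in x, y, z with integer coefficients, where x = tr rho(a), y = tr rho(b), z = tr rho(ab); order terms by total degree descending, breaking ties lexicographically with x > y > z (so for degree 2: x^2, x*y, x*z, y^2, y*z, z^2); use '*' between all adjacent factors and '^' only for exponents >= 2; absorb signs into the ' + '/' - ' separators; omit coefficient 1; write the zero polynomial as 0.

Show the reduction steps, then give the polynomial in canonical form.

x^2*y^3*z - x^3*y^2 - x*y^4 - x*y^2*z^2 + 4*x*y^2 + x*z^2 - y*z - x

trace(a^-1) = trace(a) = x
trace(a^-2) = trace(a^-1) trace(a) - trace(1)  (eliminate a^-1) = x^2 - 2
trace(a^-1 b) = trace(b) trace(a) - trace(b a)  (eliminate a^-1) = x*y - z
trace(a^-2 b) = trace(a^-1 b) trace(a) - trace(a^-1 b a)  (eliminate a^-1) = x^2*y - x*z - y
trace(b^-1 a^-2) = trace(a^-2) trace(b) - trace(a^-2 b)  (eliminate b^-1) = x*z - y
trace(a b a b) = trace(b a) trace(b a) - trace(1)  (split on b) = z^2 - 2
trace(b a b^-1 a) = trace(a b a) trace(b) - trace(a b a b)  (eliminate b^-1) = x*y*z - y^2 - z^2 + 2
trace(b a b^-1 a^-1) = trace(b a b^-1) trace(a) - trace(b a b^-1 a)  (eliminate a^-1) = -x*y*z + x^2 + y^2 + z^2 - 2
trace(b^-1 a^-2 b a) = trace(b a b^-1 a^-1) trace(a) - trace(b a b^-1)  (eliminate a^-1) = -x^2*y*z + x^3 + x*y^2 + x*z^2 - 3*x
trace(b^-2 a^-2 b a) = trace(b^-1 a^-2 b a) trace(b) - trace(b^-1 a^-2 b a b)  (eliminate b^-1) = -x^2*y^2*z + x^3*y + x*y^3 + x*y*z^2 - 4*x*y + z
trace(b^-2 a^-2 b a^-1) = trace(b^-2 a^-2 b) trace(a) - trace(b^-2 a^-2 b a)  (eliminate a^-1) = x^2*y^2*z - x^3*y - x*y^3 - x*y*z^2 + x^2*z + 3*x*y - z
trace(b^-1 a^-2 b a^-1) = trace(a^-1 b a^-1 b^-1) trace(a) - trace(a^-1 b a^-1 b^-1 a)  (eliminate a^-1) = x^2*y*z - x*y^2 - x*z^2 + x
trace(a^-2 b a^-1 b^-3) = trace(b^-2 a^-2 b a^-1) trace(b) - trace(b^-2 a^-2 b a^-1 b)  (eliminate b^-1) = x^2*y^3*z - x^3*y^2 - x*y^4 - x*y^2*z^2 + 4*x*y^2 + x*z^2 - y*z - x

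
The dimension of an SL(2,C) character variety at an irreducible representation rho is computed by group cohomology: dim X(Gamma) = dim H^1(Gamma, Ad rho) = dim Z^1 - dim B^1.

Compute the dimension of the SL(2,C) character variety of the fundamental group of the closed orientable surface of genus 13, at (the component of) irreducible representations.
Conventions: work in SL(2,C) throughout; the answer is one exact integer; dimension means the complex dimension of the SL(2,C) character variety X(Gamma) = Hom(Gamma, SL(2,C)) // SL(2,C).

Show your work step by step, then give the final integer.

72

Gamma = pi_1(Sigma_13) = < a_1, b_1, ..., a_13, b_13 | prod [a_i, b_i] > has 2g = 26 generators and 1 relator.
Before the relator condition, cocycle space has dim 3*26 = 78.
H^2 = coker(d_2) is dual to H^0 = 0 at irreducible rho (Poincare duality), so d_2 is onto: dim Z^1 = 75.
As always at irreducible rho, dim B^1 = 3.
dim X = dim H^1 = 75 - 3 = 72.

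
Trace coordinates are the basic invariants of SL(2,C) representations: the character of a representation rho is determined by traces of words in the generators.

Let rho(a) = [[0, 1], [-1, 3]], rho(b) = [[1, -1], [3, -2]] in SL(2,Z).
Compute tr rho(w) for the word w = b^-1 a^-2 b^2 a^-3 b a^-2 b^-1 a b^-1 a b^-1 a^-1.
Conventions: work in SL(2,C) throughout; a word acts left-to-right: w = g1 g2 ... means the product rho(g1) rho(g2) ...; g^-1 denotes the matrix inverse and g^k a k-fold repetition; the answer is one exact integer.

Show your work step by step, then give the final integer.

-821

rho(b^-1) = [[-2, 1], [-3, 1]]
... * rho(a^-1) = [[3, -1], [1, 0]]  ->  [[-5, 2], [-8, 3]]
... * rho(a^-1) = [[3, -1], [1, 0]]  ->  [[-13, 5], [-21, 8]]
... * rho(b) = [[1, -1], [3, -2]]  ->  [[2, 3], [3, 5]]
... * rho(b) = [[1, -1], [3, -2]]  ->  [[11, -8], [18, -13]]
... * rho(a^-1) = [[3, -1], [1, 0]]  ->  [[25, -11], [41, -18]]
... * rho(a^-1) = [[3, -1], [1, 0]]  ->  [[64, -25], [105, -41]]
... * rho(a^-1) = [[3, -1], [1, 0]]  ->  [[167, -64], [274, -105]]
... * rho(b) = [[1, -1], [3, -2]]  ->  [[-25, -39], [-41, -64]]
... * rho(a^-1) = [[3, -1], [1, 0]]  ->  [[-114, 25], [-187, 41]]
... * rho(a^-1) = [[3, -1], [1, 0]]  ->  [[-317, 114], [-520, 187]]
... * rho(b^-1) = [[-2, 1], [-3, 1]]  ->  [[292, -203], [479, -333]]
... * rho(a) = [[0, 1], [-1, 3]]  ->  [[203, -317], [333, -520]]
... * rho(b^-1) = [[-2, 1], [-3, 1]]  ->  [[545, -114], [894, -187]]
... * rho(a) = [[0, 1], [-1, 3]]  ->  [[114, 203], [187, 333]]
... * rho(b^-1) = [[-2, 1], [-3, 1]]  ->  [[-837, 317], [-1373, 520]]
... * rho(a^-1) = [[3, -1], [1, 0]]  ->  [[-2194, 837], [-3599, 1373]]
tr = -2194 + 1373 = -821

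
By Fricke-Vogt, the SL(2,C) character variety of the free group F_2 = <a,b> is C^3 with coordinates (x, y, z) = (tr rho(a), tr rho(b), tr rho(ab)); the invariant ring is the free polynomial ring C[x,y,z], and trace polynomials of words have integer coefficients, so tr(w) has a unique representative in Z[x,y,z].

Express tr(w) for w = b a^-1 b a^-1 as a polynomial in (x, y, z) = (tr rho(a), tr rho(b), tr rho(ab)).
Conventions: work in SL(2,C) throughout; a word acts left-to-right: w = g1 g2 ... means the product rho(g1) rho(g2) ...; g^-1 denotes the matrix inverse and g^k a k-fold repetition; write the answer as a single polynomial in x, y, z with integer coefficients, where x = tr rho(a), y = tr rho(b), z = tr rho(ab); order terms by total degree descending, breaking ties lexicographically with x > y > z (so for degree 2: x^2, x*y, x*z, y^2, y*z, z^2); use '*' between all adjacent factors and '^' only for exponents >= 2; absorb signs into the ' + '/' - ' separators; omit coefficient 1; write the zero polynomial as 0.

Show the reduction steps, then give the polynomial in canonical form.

trace(b^2) = trace(b) trace(b) - trace(1)   [square of b] = y^2 - 2
trace(b^2 a) = trace(b) trace(a b) - trace(a)   [square of b] = y*z - x
so trace(b a^-1 b) = trace(b^2) trace(a) - trace(b^2 a)   [inverse elimination on a] = x*y^2 - y*z - x
so trace(b a b a) = trace(a b) trace(a b) - trace(1)   [split at a repeated a] = z^2 - 2
trace(b a^-1 b a) = trace(b a b) trace(a) - trace(b a b a)   [inverse elimination on a] = x*y*z - x^2 - z^2 + 2
reduce: trace(b a^-1 b a^-1) = trace(b a^-1 b) trace(a) - trace(b a^-1 b a)   [inverse elimination on a] = x^2*y^2 - 2*x*y*z + z^2 - 2

x^2*y^2 - 2*x*y*z + z^2 - 2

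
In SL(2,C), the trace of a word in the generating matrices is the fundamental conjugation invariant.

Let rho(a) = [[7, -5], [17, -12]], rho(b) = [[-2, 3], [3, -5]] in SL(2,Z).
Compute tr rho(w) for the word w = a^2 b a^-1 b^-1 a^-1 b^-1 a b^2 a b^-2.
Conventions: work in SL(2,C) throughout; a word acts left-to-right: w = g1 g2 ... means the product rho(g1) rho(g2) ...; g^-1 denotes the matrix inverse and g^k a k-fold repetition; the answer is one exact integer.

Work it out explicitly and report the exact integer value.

rho(a) = [[7, -5], [17, -12]]
... * rho(a) = [[7, -5], [17, -12]]  ->  [[-36, 25], [-85, 59]]
... * rho(b) = [[-2, 3], [3, -5]]  ->  [[147, -233], [347, -550]]
... * rho(a^-1) = [[-12, 5], [-17, 7]]  ->  [[2197, -896], [5186, -2115]]
... * rho(b^-1) = [[-5, -3], [-3, -2]]  ->  [[-8297, -4799], [-19585, -11328]]
... * rho(a^-1) = [[-12, 5], [-17, 7]]  ->  [[181147, -75078], [427596, -177221]]
... * rho(b^-1) = [[-5, -3], [-3, -2]]  ->  [[-680501, -393285], [-1606317, -928346]]
... * rho(a) = [[7, -5], [17, -12]]  ->  [[-11449352, 8121925], [-27026101, 19171737]]
... * rho(b) = [[-2, 3], [3, -5]]  ->  [[47264479, -74957681], [111567413, -176936988]]
... * rho(b) = [[-2, 3], [3, -5]]  ->  [[-319402001, 516581842], [-753945790, 1219387179]]
... * rho(a) = [[7, -5], [17, -12]]  ->  [[6546077307, -4601972099], [15451961513, -10862917198]]
... * rho(b^-1) = [[-5, -3], [-3, -2]]  ->  [[-18924470238, -10434287723], [-44671055971, -24630050143]]
... * rho(b^-1) = [[-5, -3], [-3, -2]]  ->  [[125925214359, 77641986160], [297245430284, 183273268199]]
tr = 125925214359 + 183273268199 = 309198482558

309198482558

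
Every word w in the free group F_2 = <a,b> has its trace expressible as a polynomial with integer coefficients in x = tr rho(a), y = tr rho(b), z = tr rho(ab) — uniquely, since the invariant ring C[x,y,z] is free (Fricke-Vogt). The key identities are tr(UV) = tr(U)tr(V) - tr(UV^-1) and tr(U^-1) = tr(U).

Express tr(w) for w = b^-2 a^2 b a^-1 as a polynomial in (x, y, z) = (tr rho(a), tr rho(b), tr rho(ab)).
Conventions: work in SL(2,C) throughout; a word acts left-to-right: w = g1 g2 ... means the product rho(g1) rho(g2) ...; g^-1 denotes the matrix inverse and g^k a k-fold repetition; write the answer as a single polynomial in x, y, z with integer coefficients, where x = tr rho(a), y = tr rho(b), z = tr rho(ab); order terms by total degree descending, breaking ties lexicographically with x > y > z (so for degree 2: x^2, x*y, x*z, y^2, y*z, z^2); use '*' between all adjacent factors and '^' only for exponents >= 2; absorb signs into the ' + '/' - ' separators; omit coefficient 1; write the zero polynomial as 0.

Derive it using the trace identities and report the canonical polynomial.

-x^2*y^2*z + x^3*y + x*y^3 + x*y*z^2 - 3*x*y - z

trace(a^2 b) = trace(a) trace(b a) - trace(b) = x*z - y
use: trace(a^2) = trace(a) trace(a) - trace(1) = x^2 - 2
apply: trace(b a^2 b) = trace(b) trace(a^2 b) - trace(a^2) = x*y*z - x^2 - y^2 + 2
trace(b a b a) = trace(a b) trace(a b) - trace(1)   [split at repeated a] = z^2 - 2
trace(b a b) = trace(b) trace(a b) - trace(a) = y*z - x
trace(b a^2 b a) = trace(a) trace(b a b a) - trace(b a b) = x*z^2 - y*z - x
trace(a^2 b a^-1 b) = trace(b a^2 b) trace(a) - trace(b a^2 b a) = x^2*y*z - x^3 - x*y^2 - x*z^2 + y*z + 3*x
use: trace(b^-1 a^2 b a^-1) = trace(a^2 b a^-1) trace(b) - trace(a^2 b a^-1 b) = -x^2*y*z + x^3 + x*y^2 + x*z^2 - 3*x
trace(b^-2 a^2 b a^-1) = trace(b^-1 a^2 b a^-1) trace(b) - trace(b^-1 a^2 b a^-1 b) = -x^2*y^2*z + x^3*y + x*y^3 + x*y*z^2 - 3*x*y - z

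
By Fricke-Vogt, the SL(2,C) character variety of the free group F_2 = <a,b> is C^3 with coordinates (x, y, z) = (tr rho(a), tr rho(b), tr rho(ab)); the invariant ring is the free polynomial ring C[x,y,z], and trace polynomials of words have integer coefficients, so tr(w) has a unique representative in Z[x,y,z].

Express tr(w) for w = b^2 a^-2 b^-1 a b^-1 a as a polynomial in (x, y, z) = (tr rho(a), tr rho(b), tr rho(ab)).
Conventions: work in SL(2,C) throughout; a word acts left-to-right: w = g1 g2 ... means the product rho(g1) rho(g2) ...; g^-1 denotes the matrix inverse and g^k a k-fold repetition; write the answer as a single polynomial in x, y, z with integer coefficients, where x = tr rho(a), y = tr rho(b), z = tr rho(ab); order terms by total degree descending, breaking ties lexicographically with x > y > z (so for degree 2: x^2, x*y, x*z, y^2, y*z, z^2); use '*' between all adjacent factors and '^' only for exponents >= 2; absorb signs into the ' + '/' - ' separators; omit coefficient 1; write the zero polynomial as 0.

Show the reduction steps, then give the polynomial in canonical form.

apply: tr(a b a) = tr(a) * tr(b a) - tr(b)   [square of a] = x*z - y
tr(a b a b) = tr(b a) * tr(b a) - tr(1)   [split at a repeated b] = z^2 - 2
apply: tr(a b^-1 a b) = tr(a b a) * tr(b) - tr(a b a b)   [inverse elimination on b] = x*y*z - y^2 - z^2 + 2
tr(b^2 a) = tr(b) * tr(a b) - tr(a)   [square of b] = y*z - x
apply: tr(b^2) = tr(b) * tr(b) - tr(1)   [square of b] = y^2 - 2
apply: tr(b^2 a^2) = tr(a) * tr(b^2 a) - tr(b^2)   [square of a] = x*y*z - x^2 - y^2 + 2
apply: tr(a b^2 a^2) = tr(a) * tr(b^2 a^2) - tr(b^2 a)   [square of a] = x^2*y*z - x^3 - x*y^2 - y*z + 3*x
use: tr(b a b^2 a) = tr(b) * tr(a b a b) - tr(a b a)   [square of b] = y*z^2 - x*z - y
apply: tr(b a b^2) = tr(b) * tr(a b^2) - tr(a b)   [square of b] = y^2*z - x*y - z
use: tr(a b^2 a^2 b) = tr(a) * tr(b a b^2 a) - tr(b a b^2)   [square of a] = x*y*z^2 - x^2*z - y^2*z + z
apply: tr(a b^-1 a b^2 a) = tr(a b^2 a^2) * tr(b) - tr(a b^2 a^2 b)   [inverse elimination on b] = x^2*y^2*z - x^3*y - x*y^3 - x*y*z^2 + x^2*z + 3*x*y - z
tr(a b a^2 b) = tr(a) * tr(b a b a) - tr(b a b)   [square of a] = x*z^2 - y*z - x
apply: tr(a b a^2) = tr(a) * tr(a b a) - tr(a b)   [square of a] = x^2*z - x*y - z
apply: tr(a b^2 a b a) = tr(b) * tr(a b a^2 b) - tr(a b a^2)   [square of b] = x*y*z^2 - x^2*z - y^2*z + z
use: tr(a b a b a b) = tr(b a) * tr(b a b a) - tr(b^-1 a^-1)   [split at a repeated b] = z^3 - 3*z
use: tr(a b^2 a b a b) = tr(b) * tr(a b a b a b) - tr(a b a b a)   [square of b] = y*z^3 - x*z^2 - 2*y*z + x
use: tr(a b^-1 a b^2 a b) = tr(a b^2 a b a) * tr(b) - tr(a b^2 a b a b)   [inverse elimination on b] = x*y^2*z^2 - x^2*y*z - y^3*z - y*z^3 + x*z^2 + 3*y*z - x
use: tr(b^-1 a b^-1 a b^2 a) = tr(a b^-1 a b^2 a) * tr(b) - tr(a b^-1 a b^2 a b)   [inverse elimination on b] = x^2*y^3*z - x^3*y^2 - x*y^4 - 2*x*y^2*z^2 + 2*x^2*y*z + y^3*z + y*z^3 + 3*x*y^2 - x*z^2 - 4*y*z + x
tr(b^-1 a b^-1 a b^2 a^-1) = tr(b^-1 a b^-1 a b^2) * tr(a) - tr(b^-1 a b^-1 a b^2 a)   [inverse elimination on a] = -x^2*y^3*z + x^3*y^2 + x*y^4 + 2*x*y^2*z^2 - x^2*y*z - y^3*z - y*z^3 - 4*x*y^2 + 4*y*z + x
apply: tr(b^2 a^-2 b^-1 a b^-1 a) = tr(b^-1 a b^-1 a b^2 a^-1) * tr(a) - tr(b^-1 a b^-1 a b^2)   [inverse elimination on a] = -x^3*y^3*z + x^4*y^2 + x^2*y^4 + 2*x^2*y^2*z^2 - x^3*y*z - x*y^3*z - x*y*z^3 - 4*x^2*y^2 + 3*x*y*z + x^2 + y^2 + z^2 - 2

-x^3*y^3*z + x^4*y^2 + x^2*y^4 + 2*x^2*y^2*z^2 - x^3*y*z - x*y^3*z - x*y*z^3 - 4*x^2*y^2 + 3*x*y*z + x^2 + y^2 + z^2 - 2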